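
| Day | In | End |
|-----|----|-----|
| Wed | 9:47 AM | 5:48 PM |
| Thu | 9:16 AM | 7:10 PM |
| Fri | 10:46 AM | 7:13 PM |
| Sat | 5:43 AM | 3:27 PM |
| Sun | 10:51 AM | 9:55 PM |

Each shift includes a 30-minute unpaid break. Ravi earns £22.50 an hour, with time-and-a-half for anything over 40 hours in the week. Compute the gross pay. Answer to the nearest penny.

Wed: 9:47 AM–5:48 PM = 8 h 1 min; less 30 min break → 7 h 31 min
Thu: 9:16 AM–7:10 PM = 9 h 54 min; less 30 min break → 9 h 24 min
Fri: 10:46 AM–7:13 PM = 8 h 27 min; less 30 min break → 7 h 57 min
Sat: 5:43 AM–3:27 PM = 9 h 44 min; less 30 min break → 9 h 14 min
Sun: 10:51 AM–9:55 PM = 11 h 4 min; less 30 min break → 10 h 34 min
Total worked: 44 h 40 min = 2680 min.
Regular 40 h 0 min = 2400 min at £22.50/h; overtime 4 h 40 min = 280 min at £33.75/h.
Pay = (2400 × £22.50 + 280 × £33.75) ÷ 60 = £1057.50.

£1057.50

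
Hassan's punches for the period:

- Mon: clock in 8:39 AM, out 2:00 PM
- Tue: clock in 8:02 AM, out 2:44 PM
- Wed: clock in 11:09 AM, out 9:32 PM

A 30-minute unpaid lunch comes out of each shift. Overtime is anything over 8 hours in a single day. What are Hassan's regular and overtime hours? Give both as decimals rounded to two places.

Mon: 8:39 AM–2:00 PM = 5 h 21 min; less 30 min break → 4 h 51 min
Tue: 8:02 AM–2:44 PM = 6 h 42 min; less 30 min break → 6 h 12 min
Wed: 11:09 AM–9:32 PM = 10 h 23 min; less 30 min break → 9 h 53 min
Mon reg 4 h 51 min / OT 0 h 0 min; Tue reg 6 h 12 min / OT 0 h 0 min; Wed reg 8 h 0 min / OT 1 h 53 min.
Totals: regular 19 h 3 min, overtime 1 h 53 min.

Regular 19.05 hours, overtime 1.88 hours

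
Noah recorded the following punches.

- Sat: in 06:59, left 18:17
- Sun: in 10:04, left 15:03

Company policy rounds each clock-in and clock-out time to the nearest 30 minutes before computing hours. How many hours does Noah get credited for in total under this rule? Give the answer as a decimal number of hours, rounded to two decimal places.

16.50 hours

Sat: in 06:59→07:00, out 18:17→18:30; 11 h 30 min
Sun: in 10:04→10:00, out 15:03→15:00; 5 h 0 min
Total credited: 16 h 30 min.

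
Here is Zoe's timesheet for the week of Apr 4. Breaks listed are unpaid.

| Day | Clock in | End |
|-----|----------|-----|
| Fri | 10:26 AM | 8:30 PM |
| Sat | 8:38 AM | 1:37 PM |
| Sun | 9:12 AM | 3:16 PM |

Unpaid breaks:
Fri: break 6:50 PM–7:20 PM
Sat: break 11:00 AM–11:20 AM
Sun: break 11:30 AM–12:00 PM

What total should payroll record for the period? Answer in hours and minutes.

19 h 47 min

Fri: 10:26 AM–8:30 PM = 10 h 4 min; less 30 min break → 9 h 34 min
Sat: 8:38 AM–1:37 PM = 4 h 59 min; less 20 min break → 4 h 39 min
Sun: 9:12 AM–3:16 PM = 6 h 4 min; less 30 min break → 5 h 34 min
Total: 9 h 34 min + 4 h 39 min + 5 h 34 min = 19 h 47 min.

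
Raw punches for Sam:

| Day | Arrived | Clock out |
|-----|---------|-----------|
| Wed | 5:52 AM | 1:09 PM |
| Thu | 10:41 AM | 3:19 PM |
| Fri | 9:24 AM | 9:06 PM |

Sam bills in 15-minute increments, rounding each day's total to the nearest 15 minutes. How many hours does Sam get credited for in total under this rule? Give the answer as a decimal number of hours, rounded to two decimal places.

Wed: 5:52 AM–1:09 PM = 7 h 17 min → rounds to 7 h 15 min
Thu: 10:41 AM–3:19 PM = 4 h 38 min → rounds to 4 h 45 min
Fri: 9:24 AM–9:06 PM = 11 h 42 min → rounds to 11 h 45 min
Total credited: 23 h 45 min.

23.75 hours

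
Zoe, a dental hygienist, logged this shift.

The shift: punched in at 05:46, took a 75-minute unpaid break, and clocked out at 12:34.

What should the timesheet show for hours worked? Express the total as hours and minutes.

The shift: 05:46–12:34 = 6 h 48 min; less 75 min break → 5 h 33 min

5 h 33 min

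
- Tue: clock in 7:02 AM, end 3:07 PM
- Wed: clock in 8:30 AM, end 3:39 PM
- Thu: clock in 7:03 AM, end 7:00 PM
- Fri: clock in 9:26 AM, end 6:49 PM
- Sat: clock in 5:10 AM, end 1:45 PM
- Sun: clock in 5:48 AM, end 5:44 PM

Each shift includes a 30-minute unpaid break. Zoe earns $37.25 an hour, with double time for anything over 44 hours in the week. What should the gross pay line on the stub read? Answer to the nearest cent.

Tue: 7:02 AM–3:07 PM = 8 h 5 min; less 30 min break → 7 h 35 min
Wed: 8:30 AM–3:39 PM = 7 h 9 min; less 30 min break → 6 h 39 min
Thu: 7:03 AM–7:00 PM = 11 h 57 min; less 30 min break → 11 h 27 min
Fri: 9:26 AM–6:49 PM = 9 h 23 min; less 30 min break → 8 h 53 min
Sat: 5:10 AM–1:45 PM = 8 h 35 min; less 30 min break → 8 h 5 min
Sun: 5:48 AM–5:44 PM = 11 h 56 min; less 30 min break → 11 h 26 min
Total worked: 54 h 5 min = 3245 min.
Regular 44 h 0 min = 2640 min at $37.25/h; overtime 10 h 5 min = 605 min at $74.50/h.
Pay = (2640 × $37.25 + 605 × $74.50) ÷ 60 = $2390.21.

$2390.21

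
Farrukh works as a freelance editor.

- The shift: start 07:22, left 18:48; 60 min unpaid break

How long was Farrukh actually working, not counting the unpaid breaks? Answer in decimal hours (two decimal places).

The shift: 07:22–18:48 = 11 h 26 min; less 60 min break → 10 h 26 min

10.43 hours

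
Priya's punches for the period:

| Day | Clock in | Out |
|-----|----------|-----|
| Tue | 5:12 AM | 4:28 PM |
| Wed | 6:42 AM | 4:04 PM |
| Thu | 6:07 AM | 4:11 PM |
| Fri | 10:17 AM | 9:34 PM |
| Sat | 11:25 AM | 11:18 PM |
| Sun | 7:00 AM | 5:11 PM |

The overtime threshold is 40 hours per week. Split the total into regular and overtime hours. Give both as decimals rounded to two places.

Tue: 5:12 AM–4:28 PM = 11 h 16 min
Wed: 6:42 AM–4:04 PM = 9 h 22 min
Thu: 6:07 AM–4:11 PM = 10 h 4 min
Fri: 10:17 AM–9:34 PM = 11 h 17 min
Sat: 11:25 AM–11:18 PM = 11 h 53 min
Sun: 7:00 AM–5:11 PM = 10 h 11 min
Total worked: 64 h 3 min = 64.05 h.
Threshold 40 h → overtime 24 h 3 min, regular 40 h 0 min.

Regular 40.00 hours, overtime 24.05 hours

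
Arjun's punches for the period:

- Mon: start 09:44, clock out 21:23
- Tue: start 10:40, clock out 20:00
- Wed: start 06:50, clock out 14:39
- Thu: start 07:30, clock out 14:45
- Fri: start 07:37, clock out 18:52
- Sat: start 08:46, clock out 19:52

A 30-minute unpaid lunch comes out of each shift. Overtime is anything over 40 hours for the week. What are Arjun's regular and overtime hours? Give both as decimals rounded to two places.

Mon: 09:44–21:23 = 11 h 39 min; less 30 min break → 11 h 9 min
Tue: 10:40–20:00 = 9 h 20 min; less 30 min break → 8 h 50 min
Wed: 06:50–14:39 = 7 h 49 min; less 30 min break → 7 h 19 min
Thu: 07:30–14:45 = 7 h 15 min; less 30 min break → 6 h 45 min
Fri: 07:37–18:52 = 11 h 15 min; less 30 min break → 10 h 45 min
Sat: 08:46–19:52 = 11 h 6 min; less 30 min break → 10 h 36 min
Total worked: 55 h 24 min = 55.40 h.
Threshold 40 h → overtime 15 h 24 min, regular 40 h 0 min.

Regular 40.00 hours, overtime 15.40 hours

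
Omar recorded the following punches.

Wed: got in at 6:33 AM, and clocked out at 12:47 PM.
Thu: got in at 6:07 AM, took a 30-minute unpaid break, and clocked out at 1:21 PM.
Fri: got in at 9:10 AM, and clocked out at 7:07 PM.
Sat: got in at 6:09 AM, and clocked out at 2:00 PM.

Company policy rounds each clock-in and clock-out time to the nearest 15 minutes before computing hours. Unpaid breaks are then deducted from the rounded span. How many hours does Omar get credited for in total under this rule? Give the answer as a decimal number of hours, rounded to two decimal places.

Wed: in 6:33 AM→6:30 AM, out 12:47 PM→12:45 PM; 6 h 15 min
Thu: in 6:07 AM→6:00 AM, out 1:21 PM→1:15 PM; 7 h 15 min − 30 min = 6 h 45 min
Fri: in 9:10 AM→9:15 AM, out 7:07 PM→7:00 PM; 9 h 45 min
Sat: in 6:09 AM→6:15 AM, out 2:00 PM→2:00 PM; 7 h 45 min
Total credited: 30 h 30 min.

30.50 hours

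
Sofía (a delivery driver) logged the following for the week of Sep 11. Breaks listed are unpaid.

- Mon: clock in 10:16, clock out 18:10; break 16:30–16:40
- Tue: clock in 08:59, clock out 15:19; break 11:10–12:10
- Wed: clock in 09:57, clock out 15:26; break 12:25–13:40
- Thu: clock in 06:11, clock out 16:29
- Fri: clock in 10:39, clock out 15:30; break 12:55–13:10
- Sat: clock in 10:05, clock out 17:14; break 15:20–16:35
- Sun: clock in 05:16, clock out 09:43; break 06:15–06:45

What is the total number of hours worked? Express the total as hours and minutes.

42 h 3 min

Mon: 10:16–18:10 = 7 h 54 min; less 10 min break → 7 h 44 min
Tue: 08:59–15:19 = 6 h 20 min; less 60 min break → 5 h 20 min
Wed: 09:57–15:26 = 5 h 29 min; less 75 min break → 4 h 14 min
Thu: 06:11–16:29 = 10 h 18 min
Fri: 10:39–15:30 = 4 h 51 min; less 15 min break → 4 h 36 min
Sat: 10:05–17:14 = 7 h 9 min; less 75 min break → 5 h 54 min
Sun: 05:16–09:43 = 4 h 27 min; less 30 min break → 3 h 57 min
Total: 7 h 44 min + 5 h 20 min + 4 h 14 min + 10 h 18 min + 4 h 36 min + 5 h 54 min + 3 h 57 min = 42 h 3 min.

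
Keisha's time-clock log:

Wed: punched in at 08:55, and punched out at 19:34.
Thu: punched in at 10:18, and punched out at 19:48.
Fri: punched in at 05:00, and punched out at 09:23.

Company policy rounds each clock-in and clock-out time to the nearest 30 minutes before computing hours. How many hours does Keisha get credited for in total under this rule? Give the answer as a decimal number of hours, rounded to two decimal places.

Wed: in 08:55→09:00, out 19:34→19:30; 10 h 30 min
Thu: in 10:18→10:30, out 19:48→20:00; 9 h 30 min
Fri: in 05:00→05:00, out 09:23→09:30; 4 h 30 min
Total credited: 24 h 30 min.

24.50 hours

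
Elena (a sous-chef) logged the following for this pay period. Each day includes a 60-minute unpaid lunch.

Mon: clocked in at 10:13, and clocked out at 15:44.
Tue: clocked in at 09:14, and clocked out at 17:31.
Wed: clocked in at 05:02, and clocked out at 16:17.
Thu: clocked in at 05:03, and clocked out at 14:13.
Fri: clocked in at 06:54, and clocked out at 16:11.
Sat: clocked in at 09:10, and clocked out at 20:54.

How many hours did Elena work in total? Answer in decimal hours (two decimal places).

49.23 hours

Mon: 10:13–15:44 = 5 h 31 min; less 60 min break → 4 h 31 min
Tue: 09:14–17:31 = 8 h 17 min; less 60 min break → 7 h 17 min
Wed: 05:02–16:17 = 11 h 15 min; less 60 min break → 10 h 15 min
Thu: 05:03–14:13 = 9 h 10 min; less 60 min break → 8 h 10 min
Fri: 06:54–16:11 = 9 h 17 min; less 60 min break → 8 h 17 min
Sat: 09:10–20:54 = 11 h 44 min; less 60 min break → 10 h 44 min
Total: 4 h 31 min + 7 h 17 min + 10 h 15 min + 8 h 10 min + 8 h 17 min + 10 h 44 min = 49 h 14 min.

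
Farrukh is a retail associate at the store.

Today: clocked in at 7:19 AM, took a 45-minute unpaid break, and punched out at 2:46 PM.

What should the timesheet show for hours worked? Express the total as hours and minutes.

6 h 42 min

Today: 7:19 AM–2:46 PM = 7 h 27 min; less 45 min break → 6 h 42 min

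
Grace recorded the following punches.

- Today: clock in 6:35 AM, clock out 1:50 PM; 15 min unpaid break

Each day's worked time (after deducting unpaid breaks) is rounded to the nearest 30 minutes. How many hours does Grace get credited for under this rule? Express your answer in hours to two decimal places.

Today: 6:35 AM–1:50 PM = 7 h 15 min − 15 min = 7 h 0 min → rounds to 7 h 0 min

7.00 hours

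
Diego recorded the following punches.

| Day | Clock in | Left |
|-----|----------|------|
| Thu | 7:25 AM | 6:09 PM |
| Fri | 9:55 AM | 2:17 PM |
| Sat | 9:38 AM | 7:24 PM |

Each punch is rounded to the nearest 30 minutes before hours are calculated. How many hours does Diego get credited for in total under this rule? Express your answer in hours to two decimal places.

25.00 hours

Thu: in 7:25 AM→7:30 AM, out 6:09 PM→6:00 PM; 10 h 30 min
Fri: in 9:55 AM→10:00 AM, out 2:17 PM→2:30 PM; 4 h 30 min
Sat: in 9:38 AM→9:30 AM, out 7:24 PM→7:30 PM; 10 h 0 min
Total credited: 25 h 0 min.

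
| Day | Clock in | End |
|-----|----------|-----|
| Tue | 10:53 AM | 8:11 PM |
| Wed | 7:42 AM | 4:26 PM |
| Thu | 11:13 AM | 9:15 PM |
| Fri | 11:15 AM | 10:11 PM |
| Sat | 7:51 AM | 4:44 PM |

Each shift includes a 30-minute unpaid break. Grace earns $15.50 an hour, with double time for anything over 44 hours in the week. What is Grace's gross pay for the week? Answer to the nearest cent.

$724.88

Tue: 10:53 AM–8:11 PM = 9 h 18 min; less 30 min break → 8 h 48 min
Wed: 7:42 AM–4:26 PM = 8 h 44 min; less 30 min break → 8 h 14 min
Thu: 11:13 AM–9:15 PM = 10 h 2 min; less 30 min break → 9 h 32 min
Fri: 11:15 AM–10:11 PM = 10 h 56 min; less 30 min break → 10 h 26 min
Sat: 7:51 AM–4:44 PM = 8 h 53 min; less 30 min break → 8 h 23 min
Total worked: 45 h 23 min = 2723 min.
Regular 44 h 0 min = 2640 min at $15.50/h; overtime 1 h 23 min = 83 min at $31.00/h.
Pay = (2640 × $15.50 + 83 × $31.00) ÷ 60 = $724.88.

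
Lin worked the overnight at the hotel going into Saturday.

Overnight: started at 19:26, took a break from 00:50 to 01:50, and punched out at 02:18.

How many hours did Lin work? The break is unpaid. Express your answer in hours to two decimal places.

5.87 hours

Overnight: 19:26 → midnight = 4 h 34 min; midnight → 02:18 = 2 h 18 min; span 6 h 52 min; less 60 min break → 5 h 52 min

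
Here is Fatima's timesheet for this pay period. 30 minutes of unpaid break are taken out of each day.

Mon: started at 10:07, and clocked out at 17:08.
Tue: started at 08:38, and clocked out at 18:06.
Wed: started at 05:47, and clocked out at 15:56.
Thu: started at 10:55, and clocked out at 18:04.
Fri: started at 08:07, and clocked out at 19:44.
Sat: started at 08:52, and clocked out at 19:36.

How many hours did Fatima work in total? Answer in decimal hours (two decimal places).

53.13 hours

Mon: 10:07–17:08 = 7 h 1 min; less 30 min break → 6 h 31 min
Tue: 08:38–18:06 = 9 h 28 min; less 30 min break → 8 h 58 min
Wed: 05:47–15:56 = 10 h 9 min; less 30 min break → 9 h 39 min
Thu: 10:55–18:04 = 7 h 9 min; less 30 min break → 6 h 39 min
Fri: 08:07–19:44 = 11 h 37 min; less 30 min break → 11 h 7 min
Sat: 08:52–19:36 = 10 h 44 min; less 30 min break → 10 h 14 min
Total: 6 h 31 min + 8 h 58 min + 9 h 39 min + 6 h 39 min + 11 h 7 min + 10 h 14 min = 53 h 8 min.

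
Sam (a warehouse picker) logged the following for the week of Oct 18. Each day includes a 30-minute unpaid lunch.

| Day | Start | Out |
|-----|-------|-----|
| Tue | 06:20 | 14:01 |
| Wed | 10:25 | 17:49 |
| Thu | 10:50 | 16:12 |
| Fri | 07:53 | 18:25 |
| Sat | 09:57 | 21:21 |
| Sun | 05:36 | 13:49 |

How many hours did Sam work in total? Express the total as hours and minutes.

47 h 36 min

Tue: 06:20–14:01 = 7 h 41 min; less 30 min break → 7 h 11 min
Wed: 10:25–17:49 = 7 h 24 min; less 30 min break → 6 h 54 min
Thu: 10:50–16:12 = 5 h 22 min; less 30 min break → 4 h 52 min
Fri: 07:53–18:25 = 10 h 32 min; less 30 min break → 10 h 2 min
Sat: 09:57–21:21 = 11 h 24 min; less 30 min break → 10 h 54 min
Sun: 05:36–13:49 = 8 h 13 min; less 30 min break → 7 h 43 min
Total: 7 h 11 min + 6 h 54 min + 4 h 52 min + 10 h 2 min + 10 h 54 min + 7 h 43 min = 47 h 36 min.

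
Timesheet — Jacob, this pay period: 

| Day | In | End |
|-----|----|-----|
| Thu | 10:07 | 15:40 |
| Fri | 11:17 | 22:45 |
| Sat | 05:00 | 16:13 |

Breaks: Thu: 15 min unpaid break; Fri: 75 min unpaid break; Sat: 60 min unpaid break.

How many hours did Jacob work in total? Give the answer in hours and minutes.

Thu: 10:07–15:40 = 5 h 33 min; less 15 min break → 5 h 18 min
Fri: 11:17–22:45 = 11 h 28 min; less 75 min break → 10 h 13 min
Sat: 05:00–16:13 = 11 h 13 min; less 60 min break → 10 h 13 min
Total: 5 h 18 min + 10 h 13 min + 10 h 13 min = 25 h 44 min.

25 h 44 min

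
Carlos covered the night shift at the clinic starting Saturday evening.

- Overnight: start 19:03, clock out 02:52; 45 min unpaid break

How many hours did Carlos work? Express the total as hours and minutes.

Overnight: 19:03 → midnight = 4 h 57 min; midnight → 02:52 = 2 h 52 min; span 7 h 49 min; less 45 min break → 7 h 4 min

7 h 4 min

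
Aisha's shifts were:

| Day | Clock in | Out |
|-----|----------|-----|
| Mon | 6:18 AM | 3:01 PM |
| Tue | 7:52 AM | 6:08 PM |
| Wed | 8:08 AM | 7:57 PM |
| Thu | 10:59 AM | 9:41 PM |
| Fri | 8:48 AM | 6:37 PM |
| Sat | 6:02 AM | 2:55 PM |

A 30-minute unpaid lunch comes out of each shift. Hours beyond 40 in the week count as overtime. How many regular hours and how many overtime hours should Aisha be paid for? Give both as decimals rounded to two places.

Mon: 6:18 AM–3:01 PM = 8 h 43 min; less 30 min break → 8 h 13 min
Tue: 7:52 AM–6:08 PM = 10 h 16 min; less 30 min break → 9 h 46 min
Wed: 8:08 AM–7:57 PM = 11 h 49 min; less 30 min break → 11 h 19 min
Thu: 10:59 AM–9:41 PM = 10 h 42 min; less 30 min break → 10 h 12 min
Fri: 8:48 AM–6:37 PM = 9 h 49 min; less 30 min break → 9 h 19 min
Sat: 6:02 AM–2:55 PM = 8 h 53 min; less 30 min break → 8 h 23 min
Total worked: 57 h 12 min = 57.20 h.
Threshold 40 h → overtime 17 h 12 min, regular 40 h 0 min.

Regular 40.00 hours, overtime 17.20 hours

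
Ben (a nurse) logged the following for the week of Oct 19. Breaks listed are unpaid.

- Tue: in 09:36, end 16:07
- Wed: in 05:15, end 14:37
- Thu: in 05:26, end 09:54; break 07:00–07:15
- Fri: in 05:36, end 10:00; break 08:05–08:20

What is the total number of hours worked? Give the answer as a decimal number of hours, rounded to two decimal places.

24.25 hours

Tue: 09:36–16:07 = 6 h 31 min
Wed: 05:15–14:37 = 9 h 22 min
Thu: 05:26–09:54 = 4 h 28 min; less 15 min break → 4 h 13 min
Fri: 05:36–10:00 = 4 h 24 min; less 15 min break → 4 h 9 min
Total: 6 h 31 min + 9 h 22 min + 4 h 13 min + 4 h 9 min = 24 h 15 min.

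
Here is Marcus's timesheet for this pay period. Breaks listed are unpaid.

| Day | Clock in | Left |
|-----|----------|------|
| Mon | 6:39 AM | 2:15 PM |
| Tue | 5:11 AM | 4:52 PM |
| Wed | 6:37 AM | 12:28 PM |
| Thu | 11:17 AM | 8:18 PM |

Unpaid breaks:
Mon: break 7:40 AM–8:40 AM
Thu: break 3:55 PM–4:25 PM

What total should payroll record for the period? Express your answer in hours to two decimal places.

32.65 hours

Mon: 6:39 AM–2:15 PM = 7 h 36 min; less 60 min break → 6 h 36 min
Tue: 5:11 AM–4:52 PM = 11 h 41 min
Wed: 6:37 AM–12:28 PM = 5 h 51 min
Thu: 11:17 AM–8:18 PM = 9 h 1 min; less 30 min break → 8 h 31 min
Total: 6 h 36 min + 11 h 41 min + 5 h 51 min + 8 h 31 min = 32 h 39 min.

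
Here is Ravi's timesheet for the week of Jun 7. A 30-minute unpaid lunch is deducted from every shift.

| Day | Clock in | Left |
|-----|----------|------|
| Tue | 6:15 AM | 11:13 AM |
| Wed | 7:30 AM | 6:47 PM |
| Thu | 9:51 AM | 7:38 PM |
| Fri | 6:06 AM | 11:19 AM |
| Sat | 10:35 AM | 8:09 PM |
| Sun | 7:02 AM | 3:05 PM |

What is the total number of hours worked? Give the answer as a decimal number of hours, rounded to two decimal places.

Tue: 6:15 AM–11:13 AM = 4 h 58 min; less 30 min break → 4 h 28 min
Wed: 7:30 AM–6:47 PM = 11 h 17 min; less 30 min break → 10 h 47 min
Thu: 9:51 AM–7:38 PM = 9 h 47 min; less 30 min break → 9 h 17 min
Fri: 6:06 AM–11:19 AM = 5 h 13 min; less 30 min break → 4 h 43 min
Sat: 10:35 AM–8:09 PM = 9 h 34 min; less 30 min break → 9 h 4 min
Sun: 7:02 AM–3:05 PM = 8 h 3 min; less 30 min break → 7 h 33 min
Total: 4 h 28 min + 10 h 47 min + 9 h 17 min + 4 h 43 min + 9 h 4 min + 7 h 33 min = 45 h 52 min.

45.87 hours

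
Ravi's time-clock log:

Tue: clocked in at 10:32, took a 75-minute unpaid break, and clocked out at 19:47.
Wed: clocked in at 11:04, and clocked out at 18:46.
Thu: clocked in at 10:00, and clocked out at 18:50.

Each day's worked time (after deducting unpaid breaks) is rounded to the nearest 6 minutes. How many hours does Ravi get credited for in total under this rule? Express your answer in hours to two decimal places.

Tue: 10:32–19:47 = 9 h 15 min − 75 min = 8 h 0 min → rounds to 8 h 0 min
Wed: 11:04–18:46 = 7 h 42 min → rounds to 7 h 42 min
Thu: 10:00–18:50 = 8 h 50 min → rounds to 8 h 48 min
Total credited: 24 h 30 min.

24.50 hours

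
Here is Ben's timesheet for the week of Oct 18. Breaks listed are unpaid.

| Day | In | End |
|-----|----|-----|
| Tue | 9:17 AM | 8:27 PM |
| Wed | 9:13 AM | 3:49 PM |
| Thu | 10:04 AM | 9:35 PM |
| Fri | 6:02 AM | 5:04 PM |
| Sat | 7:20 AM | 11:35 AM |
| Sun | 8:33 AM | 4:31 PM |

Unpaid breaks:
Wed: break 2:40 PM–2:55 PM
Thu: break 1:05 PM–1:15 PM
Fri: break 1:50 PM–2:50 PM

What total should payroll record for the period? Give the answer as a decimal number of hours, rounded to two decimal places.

51.12 hours

Tue: 9:17 AM–8:27 PM = 11 h 10 min
Wed: 9:13 AM–3:49 PM = 6 h 36 min; less 15 min break → 6 h 21 min
Thu: 10:04 AM–9:35 PM = 11 h 31 min; less 10 min break → 11 h 21 min
Fri: 6:02 AM–5:04 PM = 11 h 2 min; less 60 min break → 10 h 2 min
Sat: 7:20 AM–11:35 AM = 4 h 15 min
Sun: 8:33 AM–4:31 PM = 7 h 58 min
Total: 11 h 10 min + 6 h 21 min + 11 h 21 min + 10 h 2 min + 4 h 15 min + 7 h 58 min = 51 h 7 min.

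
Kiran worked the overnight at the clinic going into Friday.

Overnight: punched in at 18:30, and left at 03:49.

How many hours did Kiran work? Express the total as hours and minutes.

Overnight: 18:30 → midnight = 5 h 30 min; midnight → 03:49 = 3 h 49 min; span 9 h 19 min

9 h 19 min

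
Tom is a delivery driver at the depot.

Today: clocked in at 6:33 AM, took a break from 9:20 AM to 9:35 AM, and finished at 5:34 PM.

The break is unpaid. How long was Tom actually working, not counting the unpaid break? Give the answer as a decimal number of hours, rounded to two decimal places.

Today: 6:33 AM–5:34 PM = 11 h 1 min; less 15 min break → 10 h 46 min

10.77 hours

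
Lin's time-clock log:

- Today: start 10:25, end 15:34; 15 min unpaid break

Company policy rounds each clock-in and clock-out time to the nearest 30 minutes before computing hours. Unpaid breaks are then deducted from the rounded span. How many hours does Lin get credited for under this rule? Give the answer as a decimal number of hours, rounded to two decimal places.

4.75 hours

Today: in 10:25→10:30, out 15:34→15:30; 5 h 0 min − 15 min = 4 h 45 min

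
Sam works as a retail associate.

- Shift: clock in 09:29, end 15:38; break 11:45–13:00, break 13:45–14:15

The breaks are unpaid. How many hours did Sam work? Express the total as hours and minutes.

4 h 24 min

Shift: 09:29–15:38 = 6 h 9 min; less 105 min break → 4 h 24 min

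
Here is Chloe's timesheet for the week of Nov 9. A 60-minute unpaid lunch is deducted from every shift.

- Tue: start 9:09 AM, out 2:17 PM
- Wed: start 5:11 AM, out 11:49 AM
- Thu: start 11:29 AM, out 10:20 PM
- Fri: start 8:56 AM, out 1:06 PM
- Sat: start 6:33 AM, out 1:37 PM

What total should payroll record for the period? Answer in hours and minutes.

Tue: 9:09 AM–2:17 PM = 5 h 8 min; less 60 min break → 4 h 8 min
Wed: 5:11 AM–11:49 AM = 6 h 38 min; less 60 min break → 5 h 38 min
Thu: 11:29 AM–10:20 PM = 10 h 51 min; less 60 min break → 9 h 51 min
Fri: 8:56 AM–1:06 PM = 4 h 10 min; less 60 min break → 3 h 10 min
Sat: 6:33 AM–1:37 PM = 7 h 4 min; less 60 min break → 6 h 4 min
Total: 4 h 8 min + 5 h 38 min + 9 h 51 min + 3 h 10 min + 6 h 4 min = 28 h 51 min.

28 h 51 min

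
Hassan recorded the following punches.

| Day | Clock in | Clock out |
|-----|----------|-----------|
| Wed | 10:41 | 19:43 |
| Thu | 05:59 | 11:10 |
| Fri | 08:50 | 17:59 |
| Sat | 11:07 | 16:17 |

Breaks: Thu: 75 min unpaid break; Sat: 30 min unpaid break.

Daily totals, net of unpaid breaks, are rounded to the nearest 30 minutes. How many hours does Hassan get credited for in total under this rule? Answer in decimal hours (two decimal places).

26.50 hours

Wed: 10:41–19:43 = 9 h 2 min → rounds to 9 h 0 min
Thu: 05:59–11:10 = 5 h 11 min − 75 min = 3 h 56 min → rounds to 4 h 0 min
Fri: 08:50–17:59 = 9 h 9 min → rounds to 9 h 0 min
Sat: 11:07–16:17 = 5 h 10 min − 30 min = 4 h 40 min → rounds to 4 h 30 min
Total credited: 26 h 30 min.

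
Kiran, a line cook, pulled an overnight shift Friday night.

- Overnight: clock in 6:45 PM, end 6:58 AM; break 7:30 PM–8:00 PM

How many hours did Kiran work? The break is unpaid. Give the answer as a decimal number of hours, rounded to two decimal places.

11.72 hours

Overnight: 6:45 PM → midnight = 5 h 15 min; midnight → 6:58 AM = 6 h 58 min; span 12 h 13 min; less 30 min break → 11 h 43 min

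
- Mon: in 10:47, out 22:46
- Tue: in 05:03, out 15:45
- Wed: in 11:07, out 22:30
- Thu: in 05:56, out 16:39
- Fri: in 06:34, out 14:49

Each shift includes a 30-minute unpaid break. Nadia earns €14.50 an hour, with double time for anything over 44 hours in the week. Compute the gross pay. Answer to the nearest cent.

€827.47

Mon: 10:47–22:46 = 11 h 59 min; less 30 min break → 11 h 29 min
Tue: 05:03–15:45 = 10 h 42 min; less 30 min break → 10 h 12 min
Wed: 11:07–22:30 = 11 h 23 min; less 30 min break → 10 h 53 min
Thu: 05:56–16:39 = 10 h 43 min; less 30 min break → 10 h 13 min
Fri: 06:34–14:49 = 8 h 15 min; less 30 min break → 7 h 45 min
Total worked: 50 h 32 min = 3032 min.
Regular 44 h 0 min = 2640 min at €14.50/h; overtime 6 h 32 min = 392 min at €29.00/h.
Pay = (2640 × €14.50 + 392 × €29.00) ÷ 60 = €827.47.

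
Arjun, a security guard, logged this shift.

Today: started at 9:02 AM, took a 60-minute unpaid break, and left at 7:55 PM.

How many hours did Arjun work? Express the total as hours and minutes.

9 h 53 min

Today: 9:02 AM–7:55 PM = 10 h 53 min; less 60 min break → 9 h 53 min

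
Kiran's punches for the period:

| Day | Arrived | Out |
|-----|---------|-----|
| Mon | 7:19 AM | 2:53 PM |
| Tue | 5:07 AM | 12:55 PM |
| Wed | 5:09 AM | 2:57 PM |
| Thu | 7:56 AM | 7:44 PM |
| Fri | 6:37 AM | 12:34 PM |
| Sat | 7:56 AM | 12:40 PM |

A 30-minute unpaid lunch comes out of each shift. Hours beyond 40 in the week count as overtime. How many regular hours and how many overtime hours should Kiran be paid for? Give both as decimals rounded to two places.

Regular 40.00 hours, overtime 4.65 hours

Mon: 7:19 AM–2:53 PM = 7 h 34 min; less 30 min break → 7 h 4 min
Tue: 5:07 AM–12:55 PM = 7 h 48 min; less 30 min break → 7 h 18 min
Wed: 5:09 AM–2:57 PM = 9 h 48 min; less 30 min break → 9 h 18 min
Thu: 7:56 AM–7:44 PM = 11 h 48 min; less 30 min break → 11 h 18 min
Fri: 6:37 AM–12:34 PM = 5 h 57 min; less 30 min break → 5 h 27 min
Sat: 7:56 AM–12:40 PM = 4 h 44 min; less 30 min break → 4 h 14 min
Total worked: 44 h 39 min = 44.65 h.
Threshold 40 h → overtime 4 h 39 min, regular 40 h 0 min.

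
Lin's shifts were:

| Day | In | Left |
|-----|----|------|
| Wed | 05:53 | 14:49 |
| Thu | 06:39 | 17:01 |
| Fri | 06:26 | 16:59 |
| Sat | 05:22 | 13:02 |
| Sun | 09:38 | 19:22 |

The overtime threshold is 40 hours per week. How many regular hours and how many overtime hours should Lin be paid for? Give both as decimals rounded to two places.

Regular 40.00 hours, overtime 7.25 hours

Wed: 05:53–14:49 = 8 h 56 min
Thu: 06:39–17:01 = 10 h 22 min
Fri: 06:26–16:59 = 10 h 33 min
Sat: 05:22–13:02 = 7 h 40 min
Sun: 09:38–19:22 = 9 h 44 min
Total worked: 47 h 15 min = 47.25 h.
Threshold 40 h → overtime 7 h 15 min, regular 40 h 0 min.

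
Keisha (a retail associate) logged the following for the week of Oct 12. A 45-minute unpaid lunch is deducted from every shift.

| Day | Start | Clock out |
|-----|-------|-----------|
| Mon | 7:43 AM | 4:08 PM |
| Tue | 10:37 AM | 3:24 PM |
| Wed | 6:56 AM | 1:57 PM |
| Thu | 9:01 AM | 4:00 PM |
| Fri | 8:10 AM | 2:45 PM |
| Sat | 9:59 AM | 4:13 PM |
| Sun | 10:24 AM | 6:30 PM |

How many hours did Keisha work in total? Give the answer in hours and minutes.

Mon: 7:43 AM–4:08 PM = 8 h 25 min; less 45 min break → 7 h 40 min
Tue: 10:37 AM–3:24 PM = 4 h 47 min; less 45 min break → 4 h 2 min
Wed: 6:56 AM–1:57 PM = 7 h 1 min; less 45 min break → 6 h 16 min
Thu: 9:01 AM–4:00 PM = 6 h 59 min; less 45 min break → 6 h 14 min
Fri: 8:10 AM–2:45 PM = 6 h 35 min; less 45 min break → 5 h 50 min
Sat: 9:59 AM–4:13 PM = 6 h 14 min; less 45 min break → 5 h 29 min
Sun: 10:24 AM–6:30 PM = 8 h 6 min; less 45 min break → 7 h 21 min
Total: 7 h 40 min + 4 h 2 min + 6 h 16 min + 6 h 14 min + 5 h 50 min + 5 h 29 min + 7 h 21 min = 42 h 52 min.

42 h 52 min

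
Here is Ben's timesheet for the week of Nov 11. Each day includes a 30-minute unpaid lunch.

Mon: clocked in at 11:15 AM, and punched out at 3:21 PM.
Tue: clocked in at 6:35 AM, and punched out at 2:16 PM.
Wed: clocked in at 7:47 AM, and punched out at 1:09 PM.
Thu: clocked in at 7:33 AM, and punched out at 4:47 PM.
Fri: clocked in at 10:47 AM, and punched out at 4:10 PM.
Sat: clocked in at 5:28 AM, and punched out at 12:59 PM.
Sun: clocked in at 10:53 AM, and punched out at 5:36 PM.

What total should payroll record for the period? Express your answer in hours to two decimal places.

Mon: 11:15 AM–3:21 PM = 4 h 6 min; less 30 min break → 3 h 36 min
Tue: 6:35 AM–2:16 PM = 7 h 41 min; less 30 min break → 7 h 11 min
Wed: 7:47 AM–1:09 PM = 5 h 22 min; less 30 min break → 4 h 52 min
Thu: 7:33 AM–4:47 PM = 9 h 14 min; less 30 min break → 8 h 44 min
Fri: 10:47 AM–4:10 PM = 5 h 23 min; less 30 min break → 4 h 53 min
Sat: 5:28 AM–12:59 PM = 7 h 31 min; less 30 min break → 7 h 1 min
Sun: 10:53 AM–5:36 PM = 6 h 43 min; less 30 min break → 6 h 13 min
Total: 3 h 36 min + 7 h 11 min + 4 h 52 min + 8 h 44 min + 4 h 53 min + 7 h 1 min + 6 h 13 min = 42 h 30 min.

42.50 hours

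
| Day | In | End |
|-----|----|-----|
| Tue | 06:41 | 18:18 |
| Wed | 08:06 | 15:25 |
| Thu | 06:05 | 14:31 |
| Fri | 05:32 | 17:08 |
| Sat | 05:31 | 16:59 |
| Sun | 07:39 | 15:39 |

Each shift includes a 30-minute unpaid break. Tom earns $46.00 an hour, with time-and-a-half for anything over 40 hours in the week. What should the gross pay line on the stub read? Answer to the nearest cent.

Tue: 06:41–18:18 = 11 h 37 min; less 30 min break → 11 h 7 min
Wed: 08:06–15:25 = 7 h 19 min; less 30 min break → 6 h 49 min
Thu: 06:05–14:31 = 8 h 26 min; less 30 min break → 7 h 56 min
Fri: 05:32–17:08 = 11 h 36 min; less 30 min break → 11 h 6 min
Sat: 05:31–16:59 = 11 h 28 min; less 30 min break → 10 h 58 min
Sun: 07:39–15:39 = 8 h 0 min; less 30 min break → 7 h 30 min
Total worked: 55 h 26 min = 3326 min.
Regular 40 h 0 min = 2400 min at $46.00/h; overtime 15 h 26 min = 926 min at $69.00/h.
Pay = (2400 × $46.00 + 926 × $69.00) ÷ 60 = $2904.90.

$2904.90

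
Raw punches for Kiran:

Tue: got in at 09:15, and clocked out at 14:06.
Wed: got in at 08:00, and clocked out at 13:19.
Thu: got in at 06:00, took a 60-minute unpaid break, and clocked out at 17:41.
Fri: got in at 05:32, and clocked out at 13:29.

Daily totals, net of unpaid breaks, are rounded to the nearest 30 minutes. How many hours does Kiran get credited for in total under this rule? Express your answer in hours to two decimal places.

Tue: 09:15–14:06 = 4 h 51 min → rounds to 5 h 0 min
Wed: 08:00–13:19 = 5 h 19 min → rounds to 5 h 30 min
Thu: 06:00–17:41 = 11 h 41 min − 60 min = 10 h 41 min → rounds to 10 h 30 min
Fri: 05:32–13:29 = 7 h 57 min → rounds to 8 h 0 min
Total credited: 29 h 0 min.

29.00 hours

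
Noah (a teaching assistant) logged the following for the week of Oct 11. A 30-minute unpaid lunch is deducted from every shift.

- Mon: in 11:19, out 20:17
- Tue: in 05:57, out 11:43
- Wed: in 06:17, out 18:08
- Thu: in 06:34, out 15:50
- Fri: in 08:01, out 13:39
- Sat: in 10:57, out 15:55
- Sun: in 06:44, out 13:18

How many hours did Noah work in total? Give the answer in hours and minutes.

Mon: 11:19–20:17 = 8 h 58 min; less 30 min break → 8 h 28 min
Tue: 05:57–11:43 = 5 h 46 min; less 30 min break → 5 h 16 min
Wed: 06:17–18:08 = 11 h 51 min; less 30 min break → 11 h 21 min
Thu: 06:34–15:50 = 9 h 16 min; less 30 min break → 8 h 46 min
Fri: 08:01–13:39 = 5 h 38 min; less 30 min break → 5 h 8 min
Sat: 10:57–15:55 = 4 h 58 min; less 30 min break → 4 h 28 min
Sun: 06:44–13:18 = 6 h 34 min; less 30 min break → 6 h 4 min
Total: 8 h 28 min + 5 h 16 min + 11 h 21 min + 8 h 46 min + 5 h 8 min + 4 h 28 min + 6 h 4 min = 49 h 31 min.

49 h 31 min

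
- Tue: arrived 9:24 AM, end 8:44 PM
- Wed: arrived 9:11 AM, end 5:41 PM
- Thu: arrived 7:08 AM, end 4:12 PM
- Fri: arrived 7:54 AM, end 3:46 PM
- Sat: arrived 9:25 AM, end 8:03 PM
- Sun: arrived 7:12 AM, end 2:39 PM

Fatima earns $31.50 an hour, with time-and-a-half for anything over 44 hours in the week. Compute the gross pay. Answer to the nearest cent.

Tue: 9:24 AM–8:44 PM = 11 h 20 min
Wed: 9:11 AM–5:41 PM = 8 h 30 min
Thu: 7:08 AM–4:12 PM = 9 h 4 min
Fri: 7:54 AM–3:46 PM = 7 h 52 min
Sat: 9:25 AM–8:03 PM = 10 h 38 min
Sun: 7:12 AM–2:39 PM = 7 h 27 min
Total worked: 54 h 51 min = 3291 min.
Regular 44 h 0 min = 2640 min at $31.50/h; overtime 10 h 51 min = 651 min at $47.25/h.
Pay = (2640 × $31.50 + 651 × $47.25) ÷ 60 = $1898.66.

$1898.66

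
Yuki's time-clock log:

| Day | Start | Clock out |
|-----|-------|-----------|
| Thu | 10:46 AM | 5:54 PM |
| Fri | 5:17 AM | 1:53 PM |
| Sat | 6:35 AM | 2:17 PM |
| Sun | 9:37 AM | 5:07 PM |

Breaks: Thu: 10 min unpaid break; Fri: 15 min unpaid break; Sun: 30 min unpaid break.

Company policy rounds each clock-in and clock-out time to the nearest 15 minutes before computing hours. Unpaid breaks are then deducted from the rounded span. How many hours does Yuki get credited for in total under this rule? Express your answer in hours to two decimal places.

Thu: in 10:46 AM→10:45 AM, out 5:54 PM→6:00 PM; 7 h 15 min − 10 min = 7 h 5 min
Fri: in 5:17 AM→5:15 AM, out 1:53 PM→2:00 PM; 8 h 45 min − 15 min = 8 h 30 min
Sat: in 6:35 AM→6:30 AM, out 2:17 PM→2:15 PM; 7 h 45 min
Sun: in 9:37 AM→9:30 AM, out 5:07 PM→5:00 PM; 7 h 30 min − 30 min = 7 h 0 min
Total credited: 30 h 20 min.

30.33 hours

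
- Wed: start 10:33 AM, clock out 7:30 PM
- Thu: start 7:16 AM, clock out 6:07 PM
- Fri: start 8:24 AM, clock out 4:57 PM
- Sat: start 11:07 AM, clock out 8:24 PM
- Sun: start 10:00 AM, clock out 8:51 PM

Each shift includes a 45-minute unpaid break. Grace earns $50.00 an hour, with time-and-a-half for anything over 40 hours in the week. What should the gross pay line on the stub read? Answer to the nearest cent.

Wed: 10:33 AM–7:30 PM = 8 h 57 min; less 45 min break → 8 h 12 min
Thu: 7:16 AM–6:07 PM = 10 h 51 min; less 45 min break → 10 h 6 min
Fri: 8:24 AM–4:57 PM = 8 h 33 min; less 45 min break → 7 h 48 min
Sat: 11:07 AM–8:24 PM = 9 h 17 min; less 45 min break → 8 h 32 min
Sun: 10:00 AM–8:51 PM = 10 h 51 min; less 45 min break → 10 h 6 min
Total worked: 44 h 44 min = 2684 min.
Regular 40 h 0 min = 2400 min at $50.00/h; overtime 4 h 44 min = 284 min at $75.00/h.
Pay = (2400 × $50.00 + 284 × $75.00) ÷ 60 = $2355.00.

$2355.00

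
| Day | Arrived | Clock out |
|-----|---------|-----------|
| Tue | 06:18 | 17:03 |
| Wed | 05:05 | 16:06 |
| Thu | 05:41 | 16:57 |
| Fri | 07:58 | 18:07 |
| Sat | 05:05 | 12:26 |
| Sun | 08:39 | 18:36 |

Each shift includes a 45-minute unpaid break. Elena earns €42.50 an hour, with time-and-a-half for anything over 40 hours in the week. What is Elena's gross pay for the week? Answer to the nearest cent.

€2718.94

Tue: 06:18–17:03 = 10 h 45 min; less 45 min break → 10 h 0 min
Wed: 05:05–16:06 = 11 h 1 min; less 45 min break → 10 h 16 min
Thu: 05:41–16:57 = 11 h 16 min; less 45 min break → 10 h 31 min
Fri: 07:58–18:07 = 10 h 9 min; less 45 min break → 9 h 24 min
Sat: 05:05–12:26 = 7 h 21 min; less 45 min break → 6 h 36 min
Sun: 08:39–18:36 = 9 h 57 min; less 45 min break → 9 h 12 min
Total worked: 55 h 59 min = 3359 min.
Regular 40 h 0 min = 2400 min at €42.50/h; overtime 15 h 59 min = 959 min at €63.75/h.
Pay = (2400 × €42.50 + 959 × €63.75) ÷ 60 = €2718.94.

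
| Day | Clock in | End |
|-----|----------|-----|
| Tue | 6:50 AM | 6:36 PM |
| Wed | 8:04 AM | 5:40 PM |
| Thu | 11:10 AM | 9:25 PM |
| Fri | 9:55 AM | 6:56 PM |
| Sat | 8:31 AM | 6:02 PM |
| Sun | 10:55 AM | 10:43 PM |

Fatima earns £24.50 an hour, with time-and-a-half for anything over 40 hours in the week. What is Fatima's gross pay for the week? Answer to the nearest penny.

Tue: 6:50 AM–6:36 PM = 11 h 46 min
Wed: 8:04 AM–5:40 PM = 9 h 36 min
Thu: 11:10 AM–9:25 PM = 10 h 15 min
Fri: 9:55 AM–6:56 PM = 9 h 1 min
Sat: 8:31 AM–6:02 PM = 9 h 31 min
Sun: 10:55 AM–10:43 PM = 11 h 48 min
Total worked: 61 h 57 min = 3717 min.
Regular 40 h 0 min = 2400 min at £24.50/h; overtime 21 h 57 min = 1317 min at £36.75/h.
Pay = (2400 × £24.50 + 1317 × £36.75) ÷ 60 = £1786.66.

£1786.66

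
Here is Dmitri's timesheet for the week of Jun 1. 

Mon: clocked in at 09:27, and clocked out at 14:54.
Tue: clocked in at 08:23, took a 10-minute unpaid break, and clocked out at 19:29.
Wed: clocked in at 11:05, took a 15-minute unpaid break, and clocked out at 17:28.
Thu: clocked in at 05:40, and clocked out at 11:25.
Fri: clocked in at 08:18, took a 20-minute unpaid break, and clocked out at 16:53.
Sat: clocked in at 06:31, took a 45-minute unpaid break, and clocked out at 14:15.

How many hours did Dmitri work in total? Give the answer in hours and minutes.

43 h 30 min

Mon: 09:27–14:54 = 5 h 27 min
Tue: 08:23–19:29 = 11 h 6 min; less 10 min break → 10 h 56 min
Wed: 11:05–17:28 = 6 h 23 min; less 15 min break → 6 h 8 min
Thu: 05:40–11:25 = 5 h 45 min
Fri: 08:18–16:53 = 8 h 35 min; less 20 min break → 8 h 15 min
Sat: 06:31–14:15 = 7 h 44 min; less 45 min break → 6 h 59 min
Total: 5 h 27 min + 10 h 56 min + 6 h 8 min + 5 h 45 min + 8 h 15 min + 6 h 59 min = 43 h 30 min.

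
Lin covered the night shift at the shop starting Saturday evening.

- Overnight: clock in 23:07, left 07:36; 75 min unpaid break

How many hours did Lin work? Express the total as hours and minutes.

7 h 14 min

Overnight: 23:07 → midnight = 0 h 53 min; midnight → 07:36 = 7 h 36 min; span 8 h 29 min; less 75 min break → 7 h 14 min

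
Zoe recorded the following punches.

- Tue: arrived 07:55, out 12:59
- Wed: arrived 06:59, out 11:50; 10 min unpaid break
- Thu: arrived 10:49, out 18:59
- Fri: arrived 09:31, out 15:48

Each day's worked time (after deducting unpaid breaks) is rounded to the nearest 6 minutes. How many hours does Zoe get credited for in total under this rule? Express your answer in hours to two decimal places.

Tue: 07:55–12:59 = 5 h 4 min → rounds to 5 h 6 min
Wed: 06:59–11:50 = 4 h 51 min − 10 min = 4 h 41 min → rounds to 4 h 42 min
Thu: 10:49–18:59 = 8 h 10 min → rounds to 8 h 12 min
Fri: 09:31–15:48 = 6 h 17 min → rounds to 6 h 18 min
Total credited: 24 h 18 min.

24.30 hours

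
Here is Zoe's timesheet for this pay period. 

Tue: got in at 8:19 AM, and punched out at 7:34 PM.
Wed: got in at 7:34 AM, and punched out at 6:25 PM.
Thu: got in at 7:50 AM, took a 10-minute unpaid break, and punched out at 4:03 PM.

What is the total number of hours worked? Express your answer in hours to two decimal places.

30.15 hours

Tue: 8:19 AM–7:34 PM = 11 h 15 min
Wed: 7:34 AM–6:25 PM = 10 h 51 min
Thu: 7:50 AM–4:03 PM = 8 h 13 min; less 10 min break → 8 h 3 min
Total: 11 h 15 min + 10 h 51 min + 8 h 3 min = 30 h 9 min.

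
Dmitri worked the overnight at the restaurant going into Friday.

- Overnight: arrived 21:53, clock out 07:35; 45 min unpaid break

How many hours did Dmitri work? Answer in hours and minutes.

8 h 57 min

Overnight: 21:53 → midnight = 2 h 7 min; midnight → 07:35 = 7 h 35 min; span 9 h 42 min; less 45 min break → 8 h 57 min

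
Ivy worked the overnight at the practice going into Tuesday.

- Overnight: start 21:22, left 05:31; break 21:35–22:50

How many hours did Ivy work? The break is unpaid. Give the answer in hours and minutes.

6 h 54 min

Overnight: 21:22 → midnight = 2 h 38 min; midnight → 05:31 = 5 h 31 min; span 8 h 9 min; less 75 min break → 6 h 54 min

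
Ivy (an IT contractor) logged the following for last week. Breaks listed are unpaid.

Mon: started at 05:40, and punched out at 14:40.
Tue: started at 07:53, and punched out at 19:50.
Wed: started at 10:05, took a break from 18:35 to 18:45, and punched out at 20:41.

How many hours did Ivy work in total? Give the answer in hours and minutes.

31 h 23 min

Mon: 05:40–14:40 = 9 h 0 min
Tue: 07:53–19:50 = 11 h 57 min
Wed: 10:05–20:41 = 10 h 36 min; less 10 min break → 10 h 26 min
Total: 9 h 0 min + 11 h 57 min + 10 h 26 min = 31 h 23 min.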